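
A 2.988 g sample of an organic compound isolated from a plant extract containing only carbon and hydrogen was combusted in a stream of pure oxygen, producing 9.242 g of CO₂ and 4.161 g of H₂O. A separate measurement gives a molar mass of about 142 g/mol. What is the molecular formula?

mol C = 9.242 g CO₂ ÷ 44.009 g/mol = 0.21000 mol
mol H = 2 × 4.161 g H₂O ÷ 18.015 g/mol = 0.46195 mol
Divide by the smallest (0.21000 mol): C 1.000, H 2.200
Multiplying each by 5 gives whole numbers: C 5.00, H 11.00
Empirical formula: C5H11
Empirical-formula mass = 71.14 g/mol; 142 ÷ 71.14 ≈ 2, so the molecular formula is C10H22.

C10H22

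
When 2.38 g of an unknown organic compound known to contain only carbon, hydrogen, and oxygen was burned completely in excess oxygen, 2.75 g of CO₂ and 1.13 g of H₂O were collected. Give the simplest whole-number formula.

mol C = 2.75 g CO₂ ÷ 44.009 g/mol = 0.06249 mol
mol H = 2 × 1.13 g H₂O ÷ 18.015 g/mol = 0.1255 mol
mass O = 2.38 − (0.7505 + 0.1265) = 1.503 g → mol O = 1.503 ÷ 15.999 = 0.09394 mol
Divide by the smallest (0.06249 mol): C 1.000, H 2.008, O 1.503
Multiplying each by 2 gives whole numbers: C 2.00, H 4.02, O 3.01

C2H4O3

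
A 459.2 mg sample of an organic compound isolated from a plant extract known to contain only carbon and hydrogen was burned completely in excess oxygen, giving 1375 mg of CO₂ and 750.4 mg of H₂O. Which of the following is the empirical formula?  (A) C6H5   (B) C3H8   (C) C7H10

(B) C3H8

mol C = 1.375 g CO₂ ÷ 44.009 g/mol = 0.031244 mol
mol H = 2 × 0.7504 g H₂O ÷ 18.015 g/mol = 0.083308 mol
Divide by the smallest (0.031244 mol): C 1.000, H 2.666
Multiplying each by 3 gives whole numbers: C 3.00, H 8.00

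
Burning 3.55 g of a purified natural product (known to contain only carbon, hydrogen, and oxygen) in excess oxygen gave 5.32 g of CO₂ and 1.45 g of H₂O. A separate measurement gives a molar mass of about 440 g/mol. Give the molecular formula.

mol C = 5.32 g CO₂ ÷ 44.009 g/mol = 0.1209 mol
mol H = 2 × 1.45 g H₂O ÷ 18.015 g/mol = 0.1610 mol
mass O = 3.55 − (1.452 + 0.1623) = 1.936 g → mol O = 1.936 ÷ 15.999 = 0.1210 mol
Divide by the smallest (0.1209 mol): C 1.000, H 1.332, O 1.001
Multiplying each by 3 gives whole numbers: C 3.00, H 3.99, O 3.00
Empirical formula: C3H4O3
Empirical-formula mass = 88.06 g/mol; 440 ÷ 88.06 ≈ 5, so the molecular formula is C15H20O15.

C15H20O15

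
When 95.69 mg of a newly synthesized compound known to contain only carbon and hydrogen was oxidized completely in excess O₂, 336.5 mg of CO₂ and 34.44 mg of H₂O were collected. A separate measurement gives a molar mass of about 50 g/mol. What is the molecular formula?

C4H2

mol C = 0.3365 g CO₂ ÷ 44.009 g/mol = 0.0076462 mol
mol H = 2 × 0.03444 g H₂O ÷ 18.015 g/mol = 0.0038235 mol
Divide by the smallest (0.0038235 mol): C 2.000, H 1.000
Empirical formula: C2H
Empirical-formula mass = 25.03 g/mol; 50 ÷ 25.03 ≈ 2, so the molecular formula is C4H2.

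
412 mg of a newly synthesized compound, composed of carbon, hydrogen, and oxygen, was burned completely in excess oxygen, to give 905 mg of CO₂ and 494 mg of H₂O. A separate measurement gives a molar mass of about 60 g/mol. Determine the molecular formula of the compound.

C3H8O

mol C = 0.905 g CO₂ ÷ 44.009 g/mol = 0.02056 mol
mol H = 2 × 0.494 g H₂O ÷ 18.015 g/mol = 0.05484 mol
mass O = 0.412 − (0.2470 + 0.05528) = 0.1097 g → mol O = 0.1097 ÷ 15.999 = 0.006858 mol
Divide by the smallest (0.006858 mol): C 2.998, H 7.997, O 1.000
Empirical formula: C3H8O
Empirical-formula mass = 60.10 g/mol; 60 ÷ 60.10 ≈ 1, so the molecular formula is C3H8O.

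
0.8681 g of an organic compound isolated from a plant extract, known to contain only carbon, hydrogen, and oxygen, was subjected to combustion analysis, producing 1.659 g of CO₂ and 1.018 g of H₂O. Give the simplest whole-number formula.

mol C = 1.659 g CO₂ ÷ 44.009 g/mol = 0.037697 mol
mol H = 2 × 1.018 g H₂O ÷ 18.015 g/mol = 0.11302 mol
mass O = 0.8681 − (0.45278 + 0.11392) = 0.30140 g → mol O = 0.30140 ÷ 15.999 = 0.018839 mol
Divide by the smallest (0.018839 mol): C 2.001, H 5.999, O 1.000

C2H6O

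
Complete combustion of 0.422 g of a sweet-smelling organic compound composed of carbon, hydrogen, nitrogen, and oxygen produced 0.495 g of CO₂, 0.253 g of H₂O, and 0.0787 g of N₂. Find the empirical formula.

mol C = 0.495 g CO₂ ÷ 44.009 g/mol = 0.01125 mol
mol H = 2 × 0.253 g H₂O ÷ 18.015 g/mol = 0.02809 mol
mol N = 2 × 0.0787 g N₂ ÷ 28.014 g/mol = 0.005619 mol
mass O = 0.422 − (0.1351 + 0.02831 + 0.07870) = 0.1799 g → mol O = 0.1799 ÷ 15.999 = 0.01124 mol
Divide by the smallest (0.005619 mol): C 2.002, H 4.999, N 1.000, O 2.001

C2H5NO2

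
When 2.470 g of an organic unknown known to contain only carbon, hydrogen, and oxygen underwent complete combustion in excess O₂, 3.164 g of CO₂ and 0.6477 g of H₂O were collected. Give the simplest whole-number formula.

C3H3O4

mol C = 3.164 g CO₂ ÷ 44.009 g/mol = 0.071894 mol
mol H = 2 × 0.6477 g H₂O ÷ 18.015 g/mol = 0.071907 mol
mass O = 2.470 − (0.86352 + 0.072482) = 1.5340 g → mol O = 1.5340 ÷ 15.999 = 0.095881 mol
Divide by the smallest (0.071894 mol): C 1.000, H 1.000, O 1.334
Multiplying each by 3 gives whole numbers: C 3.00, H 3.00, O 4.00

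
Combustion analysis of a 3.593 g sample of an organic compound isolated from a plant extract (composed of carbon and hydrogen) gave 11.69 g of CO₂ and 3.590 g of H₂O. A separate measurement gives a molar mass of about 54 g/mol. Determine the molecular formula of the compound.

mol C = 11.69 g CO₂ ÷ 44.009 g/mol = 0.26563 mol
mol H = 2 × 3.590 g H₂O ÷ 18.015 g/mol = 0.39856 mol
Divide by the smallest (0.26563 mol): C 1.000, H 1.500
Multiplying each by 2 gives whole numbers: C 2.00, H 3.00
Empirical formula: C2H3
Empirical-formula mass = 27.05 g/mol; 54 ÷ 27.05 ≈ 2, so the molecular formula is C4H6.

C4H6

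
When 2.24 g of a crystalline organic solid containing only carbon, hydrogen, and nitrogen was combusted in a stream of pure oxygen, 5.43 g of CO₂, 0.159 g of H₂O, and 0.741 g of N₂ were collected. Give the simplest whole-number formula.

mol C = 5.43 g CO₂ ÷ 44.009 g/mol = 0.1234 mol
mol H = 2 × 0.159 g H₂O ÷ 18.015 g/mol = 0.01765 mol
mol N = 2 × 0.741 g N₂ ÷ 28.014 g/mol = 0.05290 mol
Divide by the smallest (0.01765 mol): C 6.990, H 1.000, N 2.997

C7HN3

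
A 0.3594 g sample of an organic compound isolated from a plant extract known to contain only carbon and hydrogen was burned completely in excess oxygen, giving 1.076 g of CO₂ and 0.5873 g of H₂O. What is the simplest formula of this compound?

C3H8

mol C = 1.076 g CO₂ ÷ 44.009 g/mol = 0.024450 mol
mol H = 2 × 0.5873 g H₂O ÷ 18.015 g/mol = 0.065201 mol
Divide by the smallest (0.024450 mol): C 1.000, H 2.667
Multiplying each by 3 gives whole numbers: C 3.00, H 8.00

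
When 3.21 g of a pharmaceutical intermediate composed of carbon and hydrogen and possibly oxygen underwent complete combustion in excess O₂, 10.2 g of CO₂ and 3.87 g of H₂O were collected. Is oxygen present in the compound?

mol C = 10.2 g CO₂ ÷ 44.009 g/mol = 0.2318 mol
mol H = 2 × 3.87 g H₂O ÷ 18.015 g/mol = 0.4296 mol
C and H together account for 3.217 g — essentially the entire 3.21 g sample — so the compound contains no oxygen.

no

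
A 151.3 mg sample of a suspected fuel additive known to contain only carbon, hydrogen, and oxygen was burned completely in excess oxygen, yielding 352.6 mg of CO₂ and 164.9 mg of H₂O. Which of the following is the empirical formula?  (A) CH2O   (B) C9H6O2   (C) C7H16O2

(C) C7H16O2

mol C = 0.3526 g CO₂ ÷ 44.009 g/mol = 0.0080120 mol
mol H = 2 × 0.1649 g H₂O ÷ 18.015 g/mol = 0.018307 mol
mass O = 0.1513 − (0.096232 + 0.018453) = 0.036614 g → mol O = 0.036614 ÷ 15.999 = 0.0022885 mol
Divide by the smallest (0.0022885 mol): C 3.501, H 7.999, O 1.000
Multiplying each by 2 gives whole numbers: C 7.00, H 16.00, O 2.00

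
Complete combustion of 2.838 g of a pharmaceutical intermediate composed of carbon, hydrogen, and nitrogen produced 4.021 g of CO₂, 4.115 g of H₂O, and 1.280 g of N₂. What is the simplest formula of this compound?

CH5N

mol C = 4.021 g CO₂ ÷ 44.009 g/mol = 0.091368 mol
mol H = 2 × 4.115 g H₂O ÷ 18.015 g/mol = 0.45684 mol
mol N = 2 × 1.280 g N₂ ÷ 28.014 g/mol = 0.091383 mol
Divide by the smallest (0.091368 mol): C 1.000, H 5.000, N 1.000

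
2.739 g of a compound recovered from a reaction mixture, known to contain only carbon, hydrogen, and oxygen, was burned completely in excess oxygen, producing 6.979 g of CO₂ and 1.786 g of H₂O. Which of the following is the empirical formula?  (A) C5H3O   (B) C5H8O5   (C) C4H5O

(C) C4H5O

mol C = 6.979 g CO₂ ÷ 44.009 g/mol = 0.15858 mol
mol H = 2 × 1.786 g H₂O ÷ 18.015 g/mol = 0.19828 mol
mass O = 2.739 − (1.9047 + 0.19987) = 0.63442 g → mol O = 0.63442 ÷ 15.999 = 0.039653 mol
Divide by the smallest (0.039653 mol): C 3.999, H 5.000, O 1.000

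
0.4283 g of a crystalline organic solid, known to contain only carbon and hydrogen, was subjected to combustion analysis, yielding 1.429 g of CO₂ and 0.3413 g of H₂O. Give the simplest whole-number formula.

C6H7

mol C = 1.429 g CO₂ ÷ 44.009 g/mol = 0.032471 mol
mol H = 2 × 0.3413 g H₂O ÷ 18.015 g/mol = 0.037891 mol
Divide by the smallest (0.032471 mol): C 1.000, H 1.167
Multiplying each by 6 gives whole numbers: C 6.00, H 7.00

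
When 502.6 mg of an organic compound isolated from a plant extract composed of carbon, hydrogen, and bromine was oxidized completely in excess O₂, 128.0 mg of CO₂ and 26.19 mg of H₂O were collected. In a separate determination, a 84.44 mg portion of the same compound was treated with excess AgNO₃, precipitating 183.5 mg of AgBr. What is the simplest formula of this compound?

mol C = 0.1280 g CO₂ ÷ 44.009 g/mol = 0.0029085 mol
mol H = 2 × 0.02619 g H₂O ÷ 18.015 g/mol = 0.0029076 mol
From the AgBr data: mol Br per gram of compound = (0.1835 ÷ 187.772) ÷ 0.08444 = 0.011573 mol/g, so in the 0.5026 g combustion sample mol Br = 0.0058167 mol
Divide by the smallest (0.0029076 mol): C 1.000, H 1.000, Br 2.001

CHBr2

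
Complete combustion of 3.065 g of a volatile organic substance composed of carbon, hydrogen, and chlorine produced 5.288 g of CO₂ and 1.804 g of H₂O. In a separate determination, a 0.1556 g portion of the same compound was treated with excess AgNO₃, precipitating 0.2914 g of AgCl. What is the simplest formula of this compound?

mol C = 5.288 g CO₂ ÷ 44.009 g/mol = 0.12016 mol
mol H = 2 × 1.804 g H₂O ÷ 18.015 g/mol = 0.20028 mol
From the AgCl data: mol Cl per gram of compound = (0.2914 ÷ 143.318) ÷ 0.1556 = 0.013067 mol/g, so in the 3.065 g combustion sample mol Cl = 0.040051 mol
Divide by the smallest (0.040051 mol): C 3.000, H 5.001, Cl 1.000

C3H5Cl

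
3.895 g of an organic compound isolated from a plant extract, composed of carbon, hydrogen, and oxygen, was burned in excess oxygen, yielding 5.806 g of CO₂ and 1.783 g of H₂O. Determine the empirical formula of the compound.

C2H3O2

mol C = 5.806 g CO₂ ÷ 44.009 g/mol = 0.13193 mol
mol H = 2 × 1.783 g H₂O ÷ 18.015 g/mol = 0.19795 mol
mass O = 3.895 − (1.5846 + 0.19953) = 2.1109 g → mol O = 2.1109 ÷ 15.999 = 0.13194 mol
Divide by the smallest (0.13193 mol): C 1.000, H 1.500, O 1.000
Multiplying each by 2 gives whole numbers: C 2.00, H 3.00, O 2.00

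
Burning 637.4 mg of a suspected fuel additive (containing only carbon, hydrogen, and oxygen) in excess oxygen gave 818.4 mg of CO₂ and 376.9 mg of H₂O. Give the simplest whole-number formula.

C4H9O5

mol C = 0.8184 g CO₂ ÷ 44.009 g/mol = 0.018596 mol
mol H = 2 × 0.3769 g H₂O ÷ 18.015 g/mol = 0.041843 mol
mass O = 0.6374 − (0.22336 + 0.042178) = 0.37186 g → mol O = 0.37186 ÷ 15.999 = 0.023243 mol
Divide by the smallest (0.018596 mol): C 1.000, H 2.250, O 1.250
Multiplying each by 4 gives whole numbers: C 4.00, H 9.00, O 5.00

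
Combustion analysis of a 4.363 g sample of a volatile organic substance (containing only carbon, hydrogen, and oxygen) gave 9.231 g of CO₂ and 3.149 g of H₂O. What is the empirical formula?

mol C = 9.231 g CO₂ ÷ 44.009 g/mol = 0.20975 mol
mol H = 2 × 3.149 g H₂O ÷ 18.015 g/mol = 0.34960 mol
mass O = 4.363 − (2.5193 + 0.35239) = 1.4913 g → mol O = 1.4913 ÷ 15.999 = 0.093210 mol
Divide by the smallest (0.093210 mol): C 2.250, H 3.751, O 1.000
Multiplying each by 4 gives whole numbers: C 9.00, H 15.00, O 4.00

C9H15O4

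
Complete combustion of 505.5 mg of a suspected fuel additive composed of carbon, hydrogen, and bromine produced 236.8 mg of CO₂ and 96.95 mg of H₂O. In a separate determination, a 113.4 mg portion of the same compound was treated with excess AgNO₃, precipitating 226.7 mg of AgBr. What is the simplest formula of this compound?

CH2Br

mol C = 0.2368 g CO₂ ÷ 44.009 g/mol = 0.0053807 mol
mol H = 2 × 0.09695 g H₂O ÷ 18.015 g/mol = 0.010763 mol
From the AgBr data: mol Br per gram of compound = (0.2267 ÷ 187.772) ÷ 0.1134 = 0.010647 mol/g, so in the 0.5055 g combustion sample mol Br = 0.0053818 mol
Divide by the smallest (0.0053807 mol): C 1.000, H 2.000, Br 1.000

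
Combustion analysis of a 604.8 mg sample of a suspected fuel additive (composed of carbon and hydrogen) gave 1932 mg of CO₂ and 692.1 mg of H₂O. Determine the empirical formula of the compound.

mol C = 1.932 g CO₂ ÷ 44.009 g/mol = 0.043900 mol
mol H = 2 × 0.6921 g H₂O ÷ 18.015 g/mol = 0.076836 mol
Divide by the smallest (0.043900 mol): C 1.000, H 1.750
Multiplying each by 4 gives whole numbers: C 4.00, H 7.00

C4H7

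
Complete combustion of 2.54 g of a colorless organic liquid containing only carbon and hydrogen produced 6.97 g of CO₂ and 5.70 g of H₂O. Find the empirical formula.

mol C = 6.97 g CO₂ ÷ 44.009 g/mol = 0.1584 mol
mol H = 2 × 5.70 g H₂O ÷ 18.015 g/mol = 0.6328 mol
Divide by the smallest (0.1584 mol): C 1.000, H 3.996

CH4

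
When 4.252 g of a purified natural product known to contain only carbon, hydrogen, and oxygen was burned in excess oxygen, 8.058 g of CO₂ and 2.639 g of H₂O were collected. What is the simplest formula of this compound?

C5H8O3

mol C = 8.058 g CO₂ ÷ 44.009 g/mol = 0.18310 mol
mol H = 2 × 2.639 g H₂O ÷ 18.015 g/mol = 0.29298 mol
mass O = 4.252 − (2.1992 + 0.29532) = 1.7575 g → mol O = 1.7575 ÷ 15.999 = 0.10985 mol
Divide by the smallest (0.10985 mol): C 1.667, H 2.667, O 1.000
Multiplying each by 3 gives whole numbers: C 5.00, H 8.00, O 3.00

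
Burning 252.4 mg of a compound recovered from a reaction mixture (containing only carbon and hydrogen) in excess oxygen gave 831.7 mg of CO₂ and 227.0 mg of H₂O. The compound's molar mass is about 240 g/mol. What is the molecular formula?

C18H24

mol C = 0.8317 g CO₂ ÷ 44.009 g/mol = 0.018898 mol
mol H = 2 × 0.2270 g H₂O ÷ 18.015 g/mol = 0.025201 mol
Divide by the smallest (0.018898 mol): C 1.000, H 1.334
Multiplying each by 3 gives whole numbers: C 3.00, H 4.00
Empirical formula: C3H4
Empirical-formula mass = 40.06 g/mol; 240 ÷ 40.06 ≈ 6, so the molecular formula is C18H24.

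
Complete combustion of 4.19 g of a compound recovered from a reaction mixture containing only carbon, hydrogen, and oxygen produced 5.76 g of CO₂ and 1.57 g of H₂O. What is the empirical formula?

C6H8O7

mol C = 5.76 g CO₂ ÷ 44.009 g/mol = 0.1309 mol
mol H = 2 × 1.57 g H₂O ÷ 18.015 g/mol = 0.1743 mol
mass O = 4.19 − (1.572 + 0.1757) = 2.442 g → mol O = 2.442 ÷ 15.999 = 0.1527 mol
Divide by the smallest (0.1309 mol): C 1.000, H 1.332, O 1.166
Multiplying each by 6 gives whole numbers: C 6.00, H 7.99, O 7.00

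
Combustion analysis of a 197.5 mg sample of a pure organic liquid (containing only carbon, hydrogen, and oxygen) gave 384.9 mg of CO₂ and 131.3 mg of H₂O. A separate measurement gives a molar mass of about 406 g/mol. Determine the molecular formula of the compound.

mol C = 0.3849 g CO₂ ÷ 44.009 g/mol = 0.0087459 mol
mol H = 2 × 0.1313 g H₂O ÷ 18.015 g/mol = 0.014577 mol
mass O = 0.1975 − (0.10505 + 0.014693) = 0.077759 g → mol O = 0.077759 ÷ 15.999 = 0.0048603 mol
Divide by the smallest (0.0048603 mol): C 1.799, H 2.999, O 1.000
Multiplying each by 5 gives whole numbers: C 9.00, H 15.00, O 5.00
Empirical formula: C9H15O5
Empirical-formula mass = 203.21 g/mol; 406 ÷ 203.21 ≈ 2, so the molecular formula is C18H30O10.

C18H30O10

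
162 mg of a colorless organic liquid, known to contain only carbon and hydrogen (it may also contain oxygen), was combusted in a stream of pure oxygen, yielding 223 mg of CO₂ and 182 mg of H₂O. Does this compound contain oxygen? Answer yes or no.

yes

mol C = 0.223 g CO₂ ÷ 44.009 g/mol = 0.005067 mol
mol H = 2 × 0.182 g H₂O ÷ 18.015 g/mol = 0.02021 mol
C and H account for only 0.08123 g of the 0.162 g sample; the remaining 0.08077 g must be oxygen.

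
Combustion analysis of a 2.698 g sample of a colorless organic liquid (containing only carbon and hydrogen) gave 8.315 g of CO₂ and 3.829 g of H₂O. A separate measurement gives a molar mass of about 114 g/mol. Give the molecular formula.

C8H18

mol C = 8.315 g CO₂ ÷ 44.009 g/mol = 0.18894 mol
mol H = 2 × 3.829 g H₂O ÷ 18.015 g/mol = 0.42509 mol
Divide by the smallest (0.18894 mol): C 1.000, H 2.250
Multiplying each by 4 gives whole numbers: C 4.00, H 9.00
Empirical formula: C4H9
Empirical-formula mass = 57.12 g/mol; 114 ÷ 57.12 ≈ 2, so the molecular formula is C8H18.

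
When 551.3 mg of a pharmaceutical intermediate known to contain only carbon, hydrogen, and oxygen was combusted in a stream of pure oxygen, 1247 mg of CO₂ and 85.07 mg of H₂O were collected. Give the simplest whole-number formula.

C9H3O4

mol C = 1.247 g CO₂ ÷ 44.009 g/mol = 0.028335 mol
mol H = 2 × 0.08507 g H₂O ÷ 18.015 g/mol = 0.0094444 mol
mass O = 0.5513 − (0.34033 + 0.0095199) = 0.20145 g → mol O = 0.20145 ÷ 15.999 = 0.012591 mol
Divide by the smallest (0.0094444 mol): C 3.000, H 1.000, O 1.333
Multiplying each by 3 gives whole numbers: C 9.00, H 3.00, O 4.00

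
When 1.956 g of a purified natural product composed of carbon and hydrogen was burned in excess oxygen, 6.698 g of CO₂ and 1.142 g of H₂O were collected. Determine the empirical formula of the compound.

mol C = 6.698 g CO₂ ÷ 44.009 g/mol = 0.15220 mol
mol H = 2 × 1.142 g H₂O ÷ 18.015 g/mol = 0.12678 mol
Divide by the smallest (0.12678 mol): C 1.200, H 1.000
Multiplying each by 5 gives whole numbers: C 6.00, H 5.00

C6H5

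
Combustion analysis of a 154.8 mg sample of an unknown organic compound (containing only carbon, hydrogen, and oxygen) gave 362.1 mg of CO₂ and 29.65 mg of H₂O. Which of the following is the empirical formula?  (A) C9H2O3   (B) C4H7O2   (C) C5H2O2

(C) C5H2O2

mol C = 0.3621 g CO₂ ÷ 44.009 g/mol = 0.0082279 mol
mol H = 2 × 0.02965 g H₂O ÷ 18.015 g/mol = 0.0032917 mol
mass O = 0.1548 − (0.098825 + 0.0033180) = 0.052657 g → mol O = 0.052657 ÷ 15.999 = 0.0032913 mol
Divide by the smallest (0.0032913 mol): C 2.500, H 1.000, O 1.000
Multiplying each by 2 gives whole numbers: C 5.00, H 2.00, O 2.00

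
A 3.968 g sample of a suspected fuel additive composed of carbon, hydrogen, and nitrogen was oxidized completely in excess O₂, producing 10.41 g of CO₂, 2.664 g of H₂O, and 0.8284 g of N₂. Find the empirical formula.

mol C = 10.41 g CO₂ ÷ 44.009 g/mol = 0.23654 mol
mol H = 2 × 2.664 g H₂O ÷ 18.015 g/mol = 0.29575 mol
mol N = 2 × 0.8284 g N₂ ÷ 28.014 g/mol = 0.059142 mol
Divide by the smallest (0.059142 mol): C 4.000, H 5.001, N 1.000

C4H5N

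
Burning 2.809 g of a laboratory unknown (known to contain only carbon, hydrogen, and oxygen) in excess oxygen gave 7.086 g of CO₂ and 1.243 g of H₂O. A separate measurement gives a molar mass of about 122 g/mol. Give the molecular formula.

C7H6O2

mol C = 7.086 g CO₂ ÷ 44.009 g/mol = 0.16101 mol
mol H = 2 × 1.243 g H₂O ÷ 18.015 g/mol = 0.13800 mol
mass O = 2.809 − (1.9339 + 0.13910) = 0.73598 g → mol O = 0.73598 ÷ 15.999 = 0.046002 mol
Divide by the smallest (0.046002 mol): C 3.500, H 3.000, O 1.000
Multiplying each by 2 gives whole numbers: C 7.00, H 6.00, O 2.00
Empirical formula: C7H6O2
Empirical-formula mass = 122.12 g/mol; 122 ÷ 122.12 ≈ 1, so the molecular formula is C7H6O2.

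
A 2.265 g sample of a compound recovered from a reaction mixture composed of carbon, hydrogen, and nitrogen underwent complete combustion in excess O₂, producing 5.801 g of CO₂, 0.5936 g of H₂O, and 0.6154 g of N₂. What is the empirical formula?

mol C = 5.801 g CO₂ ÷ 44.009 g/mol = 0.13181 mol
mol H = 2 × 0.5936 g H₂O ÷ 18.015 g/mol = 0.065901 mol
mol N = 2 × 0.6154 g N₂ ÷ 28.014 g/mol = 0.043935 mol
Divide by the smallest (0.043935 mol): C 3.000, H 1.500, N 1.000
Multiplying each by 2 gives whole numbers: C 6.00, H 3.00, N 2.00

C6H3N2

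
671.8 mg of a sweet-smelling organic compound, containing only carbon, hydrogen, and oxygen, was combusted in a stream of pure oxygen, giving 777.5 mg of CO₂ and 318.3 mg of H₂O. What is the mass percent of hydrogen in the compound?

mol C = 0.7775 g CO₂ ÷ 44.009 g/mol = 0.017667 mol
mol H = 2 × 0.3183 g H₂O ÷ 18.015 g/mol = 0.035337 mol
mass O = 0.6718 − (0.21220 + 0.035620) = 0.42398 g → mol O = 0.42398 ÷ 15.999 = 0.026501 mol
mass % H = 0.035620 g ÷ 0.6718 g × 100%

5.30%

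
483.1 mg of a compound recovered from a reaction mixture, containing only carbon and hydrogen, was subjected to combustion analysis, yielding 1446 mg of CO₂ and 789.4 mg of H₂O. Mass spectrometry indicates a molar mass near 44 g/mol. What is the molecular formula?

mol C = 1.446 g CO₂ ÷ 44.009 g/mol = 0.032857 mol
mol H = 2 × 0.7894 g H₂O ÷ 18.015 g/mol = 0.087638 mol
Divide by the smallest (0.032857 mol): C 1.000, H 2.667
Multiplying each by 3 gives whole numbers: C 3.00, H 8.00
Empirical formula: C3H8
Empirical-formula mass = 44.10 g/mol; 44 ÷ 44.10 ≈ 1, so the molecular formula is C3H8.

C3H8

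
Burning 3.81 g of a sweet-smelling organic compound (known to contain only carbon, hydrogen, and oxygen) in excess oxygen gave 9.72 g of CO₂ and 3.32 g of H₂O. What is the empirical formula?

mol C = 9.72 g CO₂ ÷ 44.009 g/mol = 0.2209 mol
mol H = 2 × 3.32 g H₂O ÷ 18.015 g/mol = 0.3686 mol
mass O = 3.81 − (2.653 + 0.3715) = 0.7857 g → mol O = 0.7857 ÷ 15.999 = 0.04911 mol
Divide by the smallest (0.04911 mol): C 4.498, H 7.506, O 1.000
Multiplying each by 2 gives whole numbers: C 9.00, H 15.01, O 2.00

C9H15O2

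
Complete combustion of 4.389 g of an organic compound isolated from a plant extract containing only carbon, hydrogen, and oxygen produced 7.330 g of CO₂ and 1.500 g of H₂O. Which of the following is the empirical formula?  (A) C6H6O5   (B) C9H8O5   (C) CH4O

(A) C6H6O5

mol C = 7.330 g CO₂ ÷ 44.009 g/mol = 0.16656 mol
mol H = 2 × 1.500 g H₂O ÷ 18.015 g/mol = 0.16653 mol
mass O = 4.389 − (2.0005 + 0.16786) = 2.2206 g → mol O = 2.2206 ÷ 15.999 = 0.13880 mol
Divide by the smallest (0.13880 mol): C 1.200, H 1.200, O 1.000
Multiplying each by 5 gives whole numbers: C 6.00, H 6.00, O 5.00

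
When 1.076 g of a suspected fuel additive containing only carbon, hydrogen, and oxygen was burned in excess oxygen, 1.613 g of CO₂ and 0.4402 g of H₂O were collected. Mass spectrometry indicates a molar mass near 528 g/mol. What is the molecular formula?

mol C = 1.613 g CO₂ ÷ 44.009 g/mol = 0.036652 mol
mol H = 2 × 0.4402 g H₂O ÷ 18.015 g/mol = 0.048870 mol
mass O = 1.076 − (0.44022 + 0.049261) = 0.58652 g → mol O = 0.58652 ÷ 15.999 = 0.036660 mol
Divide by the smallest (0.036652 mol): C 1.000, H 1.333, O 1.000
Multiplying each by 3 gives whole numbers: C 3.00, H 4.00, O 3.00
Empirical formula: C3H4O3
Empirical-formula mass = 88.06 g/mol; 528 ÷ 88.06 ≈ 6, so the molecular formula is C18H24O18.

C18H24O18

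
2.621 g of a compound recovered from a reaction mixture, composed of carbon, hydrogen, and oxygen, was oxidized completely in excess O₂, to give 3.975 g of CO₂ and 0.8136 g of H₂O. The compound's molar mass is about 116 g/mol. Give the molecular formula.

mol C = 3.975 g CO₂ ÷ 44.009 g/mol = 0.090322 mol
mol H = 2 × 0.8136 g H₂O ÷ 18.015 g/mol = 0.090325 mol
mass O = 2.621 − (1.0849 + 0.091047) = 1.4451 g → mol O = 1.4451 ÷ 15.999 = 0.090324 mol
Divide by the smallest (0.090322 mol): C 1.000, H 1.000, O 1.000
Empirical formula: CHO
Empirical-formula mass = 29.02 g/mol; 116 ÷ 29.02 ≈ 4, so the molecular formula is C4H4O4.

C4H4O4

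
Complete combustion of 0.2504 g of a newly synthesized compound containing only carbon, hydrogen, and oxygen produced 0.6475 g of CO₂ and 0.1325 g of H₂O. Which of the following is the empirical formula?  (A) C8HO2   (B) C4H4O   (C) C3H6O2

(B) C4H4O

mol C = 0.6475 g CO₂ ÷ 44.009 g/mol = 0.014713 mol
mol H = 2 × 0.1325 g H₂O ÷ 18.015 g/mol = 0.014710 mol
mass O = 0.2504 − (0.17672 + 0.014828) = 0.058856 g → mol O = 0.058856 ÷ 15.999 = 0.0036787 mol
Divide by the smallest (0.0036787 mol): C 3.999, H 3.999, O 1.000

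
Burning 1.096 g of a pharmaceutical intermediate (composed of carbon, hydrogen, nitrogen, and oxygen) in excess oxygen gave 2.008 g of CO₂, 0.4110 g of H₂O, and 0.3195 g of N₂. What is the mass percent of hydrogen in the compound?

4.20%

mol C = 2.008 g CO₂ ÷ 44.009 g/mol = 0.045627 mol
mol H = 2 × 0.4110 g H₂O ÷ 18.015 g/mol = 0.045629 mol
mol N = 2 × 0.3195 g N₂ ÷ 28.014 g/mol = 0.022810 mol
mass O = 1.096 − (0.54803 + 0.045994 + 0.31950) = 0.18248 g → mol O = 0.18248 ÷ 15.999 = 0.011406 mol
mass % H = 0.045994 g ÷ 1.096 g × 100%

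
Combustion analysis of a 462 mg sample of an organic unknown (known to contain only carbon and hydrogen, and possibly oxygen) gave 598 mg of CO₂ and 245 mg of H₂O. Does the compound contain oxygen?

mol C = 0.598 g CO₂ ÷ 44.009 g/mol = 0.01359 mol
mol H = 2 × 0.245 g H₂O ÷ 18.015 g/mol = 0.02720 mol
C and H account for only 0.1906 g of the 0.462 g sample; the remaining 0.2714 g must be oxygen.

yes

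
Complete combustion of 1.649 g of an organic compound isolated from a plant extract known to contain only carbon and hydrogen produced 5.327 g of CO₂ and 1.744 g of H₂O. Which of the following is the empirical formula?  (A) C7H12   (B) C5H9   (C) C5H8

(C) C5H8

mol C = 5.327 g CO₂ ÷ 44.009 g/mol = 0.12104 mol
mol H = 2 × 1.744 g H₂O ÷ 18.015 g/mol = 0.19362 mol
Divide by the smallest (0.12104 mol): C 1.000, H 1.600
Multiplying each by 5 gives whole numbers: C 5.00, H 8.00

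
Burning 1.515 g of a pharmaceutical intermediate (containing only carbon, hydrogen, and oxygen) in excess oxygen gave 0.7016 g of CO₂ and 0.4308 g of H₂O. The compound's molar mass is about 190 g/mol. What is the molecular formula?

C2H6O10

mol C = 0.7016 g CO₂ ÷ 44.009 g/mol = 0.015942 mol
mol H = 2 × 0.4308 g H₂O ÷ 18.015 g/mol = 0.047827 mol
mass O = 1.515 − (0.19148 + 0.048209) = 1.2753 g → mol O = 1.2753 ÷ 15.999 = 0.079712 mol
Divide by the smallest (0.015942 mol): C 1.000, H 3.000, O 5.000
Empirical formula: CH3O5
Empirical-formula mass = 95.03 g/mol; 190 ÷ 95.03 ≈ 2, so the molecular formula is C2H6O10.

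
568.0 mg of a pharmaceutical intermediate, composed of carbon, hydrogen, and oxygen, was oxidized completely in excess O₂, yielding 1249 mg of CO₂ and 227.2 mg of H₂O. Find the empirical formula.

mol C = 1.249 g CO₂ ÷ 44.009 g/mol = 0.028381 mol
mol H = 2 × 0.2272 g H₂O ÷ 18.015 g/mol = 0.025223 mol
mass O = 0.5680 − (0.34088 + 0.025425) = 0.20170 g → mol O = 0.20170 ÷ 15.999 = 0.012607 mol
Divide by the smallest (0.012607 mol): C 2.251, H 2.001, O 1.000
Multiplying each by 4 gives whole numbers: C 9.00, H 8.00, O 4.00

C9H8O4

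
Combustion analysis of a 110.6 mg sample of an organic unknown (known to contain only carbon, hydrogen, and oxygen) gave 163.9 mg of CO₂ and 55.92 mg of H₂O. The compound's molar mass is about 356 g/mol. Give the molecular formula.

mol C = 0.1639 g CO₂ ÷ 44.009 g/mol = 0.0037242 mol
mol H = 2 × 0.05592 g H₂O ÷ 18.015 g/mol = 0.0062082 mol
mass O = 0.1106 − (0.044732 + 0.0062578) = 0.059610 g → mol O = 0.059610 ÷ 15.999 = 0.0037259 mol
Divide by the smallest (0.0037242 mol): C 1.000, H 1.667, O 1.000
Multiplying each by 3 gives whole numbers: C 3.00, H 5.00, O 3.00
Empirical formula: C3H5O3
Empirical-formula mass = 89.07 g/mol; 356 ÷ 89.07 ≈ 4, so the molecular formula is C12H20O12.

C12H20O12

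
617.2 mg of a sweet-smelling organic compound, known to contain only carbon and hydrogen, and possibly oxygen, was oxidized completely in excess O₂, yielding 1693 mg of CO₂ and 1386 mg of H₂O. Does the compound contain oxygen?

no

mol C = 1.693 g CO₂ ÷ 44.009 g/mol = 0.038469 mol
mol H = 2 × 1.386 g H₂O ÷ 18.015 g/mol = 0.15387 mol
C and H together account for 0.61716 g — essentially the entire 0.6172 g sample — so the compound contains no oxygen.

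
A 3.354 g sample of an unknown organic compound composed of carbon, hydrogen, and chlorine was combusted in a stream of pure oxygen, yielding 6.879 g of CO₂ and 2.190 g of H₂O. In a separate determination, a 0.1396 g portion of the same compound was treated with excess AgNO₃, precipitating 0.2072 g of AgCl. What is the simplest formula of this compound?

C9H14Cl2

mol C = 6.879 g CO₂ ÷ 44.009 g/mol = 0.15631 mol
mol H = 2 × 2.190 g H₂O ÷ 18.015 g/mol = 0.24313 mol
From the AgCl data: mol Cl per gram of compound = (0.2072 ÷ 143.318) ÷ 0.1396 = 0.010356 mol/g, so in the 3.354 g combustion sample mol Cl = 0.034735 mol
Divide by the smallest (0.034735 mol): C 4.500, H 7.000, Cl 1.000
Multiplying each by 2 gives whole numbers: C 9.00, H 14.00, Cl 2.00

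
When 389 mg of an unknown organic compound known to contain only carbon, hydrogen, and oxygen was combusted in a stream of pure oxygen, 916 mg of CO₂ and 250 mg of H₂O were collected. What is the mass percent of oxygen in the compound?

mol C = 0.916 g CO₂ ÷ 44.009 g/mol = 0.02081 mol
mol H = 2 × 0.250 g H₂O ÷ 18.015 g/mol = 0.02775 mol
mass O = 0.389 − (0.2500 + 0.02798) = 0.1110 g → mol O = 0.1110 ÷ 15.999 = 0.006940 mol
mass % O = 0.1110 g ÷ 0.389 g × 100%

28.5%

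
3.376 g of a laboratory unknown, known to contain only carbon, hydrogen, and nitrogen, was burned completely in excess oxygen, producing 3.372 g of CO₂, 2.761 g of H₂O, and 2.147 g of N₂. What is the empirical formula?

mol C = 3.372 g CO₂ ÷ 44.009 g/mol = 0.076621 mol
mol H = 2 × 2.761 g H₂O ÷ 18.015 g/mol = 0.30652 mol
mol N = 2 × 2.147 g N₂ ÷ 28.014 g/mol = 0.15328 mol
Divide by the smallest (0.076621 mol): C 1.000, H 4.001, N 2.001

CH4N2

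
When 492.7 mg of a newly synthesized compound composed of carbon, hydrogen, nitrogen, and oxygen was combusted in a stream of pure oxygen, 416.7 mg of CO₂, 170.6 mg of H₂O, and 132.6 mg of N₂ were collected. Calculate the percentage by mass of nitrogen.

26.91%

mol C = 0.4167 g CO₂ ÷ 44.009 g/mol = 0.0094685 mol
mol H = 2 × 0.1706 g H₂O ÷ 18.015 g/mol = 0.018940 mol
mol N = 2 × 0.1326 g N₂ ÷ 28.014 g/mol = 0.0094667 mol
mass O = 0.4927 − (0.11373 + 0.019091 + 0.13260) = 0.22728 g → mol O = 0.22728 ÷ 15.999 = 0.014206 mol
mass % N = 0.13260 g ÷ 0.4927 g × 100%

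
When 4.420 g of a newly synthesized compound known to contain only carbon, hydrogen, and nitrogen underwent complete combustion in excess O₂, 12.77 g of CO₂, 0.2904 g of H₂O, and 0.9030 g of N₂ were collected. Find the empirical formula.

mol C = 12.77 g CO₂ ÷ 44.009 g/mol = 0.29017 mol
mol H = 2 × 0.2904 g H₂O ÷ 18.015 g/mol = 0.032240 mol
mol N = 2 × 0.9030 g N₂ ÷ 28.014 g/mol = 0.064468 mol
Divide by the smallest (0.032240 mol): C 9.000, H 1.000, N 2.000

C9HN2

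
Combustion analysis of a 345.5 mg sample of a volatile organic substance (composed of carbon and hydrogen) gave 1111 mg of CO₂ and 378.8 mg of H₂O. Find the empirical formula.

mol C = 1.111 g CO₂ ÷ 44.009 g/mol = 0.025245 mol
mol H = 2 × 0.3788 g H₂O ÷ 18.015 g/mol = 0.042054 mol
Divide by the smallest (0.025245 mol): C 1.000, H 1.666
Multiplying each by 3 gives whole numbers: C 3.00, H 5.00

C3H5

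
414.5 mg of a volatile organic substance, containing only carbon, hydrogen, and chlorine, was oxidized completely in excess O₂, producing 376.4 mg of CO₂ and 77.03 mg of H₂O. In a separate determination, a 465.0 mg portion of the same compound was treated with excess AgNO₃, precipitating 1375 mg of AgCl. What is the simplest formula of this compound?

CHCl

mol C = 0.3764 g CO₂ ÷ 44.009 g/mol = 0.0085528 mol
mol H = 2 × 0.07703 g H₂O ÷ 18.015 g/mol = 0.0085518 mol
From the AgCl data: mol Cl per gram of compound = (1.375 ÷ 143.318) ÷ 0.4650 = 0.020632 mol/g, so in the 0.4145 g combustion sample mol Cl = 0.0085521 mol
Divide by the smallest (0.0085518 mol): C 1.000, H 1.000, Cl 1.000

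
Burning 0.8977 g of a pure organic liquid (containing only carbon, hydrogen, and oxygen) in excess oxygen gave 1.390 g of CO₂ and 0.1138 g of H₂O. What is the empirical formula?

mol C = 1.390 g CO₂ ÷ 44.009 g/mol = 0.031584 mol
mol H = 2 × 0.1138 g H₂O ÷ 18.015 g/mol = 0.012634 mol
mass O = 0.8977 − (0.37936 + 0.012735) = 0.50560 g → mol O = 0.50560 ÷ 15.999 = 0.031602 mol
Divide by the smallest (0.012634 mol): C 2.500, H 1.000, O 2.501
Multiplying each by 2 gives whole numbers: C 5.00, H 2.00, O 5.00

C5H2O5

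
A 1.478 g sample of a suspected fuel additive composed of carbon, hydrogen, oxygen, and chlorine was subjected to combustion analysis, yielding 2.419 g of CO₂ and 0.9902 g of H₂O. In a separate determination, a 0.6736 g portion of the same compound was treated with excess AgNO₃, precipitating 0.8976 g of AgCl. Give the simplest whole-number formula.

mol C = 2.419 g CO₂ ÷ 44.009 g/mol = 0.054966 mol
mol H = 2 × 0.9902 g H₂O ÷ 18.015 g/mol = 0.10993 mol
From the AgCl data: mol Cl per gram of compound = (0.8976 ÷ 143.318) ÷ 0.6736 = 0.0092978 mol/g, so in the 1.478 g combustion sample mol Cl = 0.013742 mol
mass O = 1.478 − (0.66020 + 0.11081 + 0.48716) = 0.21983 g → mol O = 0.21983 ÷ 15.999 = 0.013740 mol
Divide by the smallest (0.013740 mol): C 4.000, H 8.000, Cl 1.000, O 1.000

C4H8ClO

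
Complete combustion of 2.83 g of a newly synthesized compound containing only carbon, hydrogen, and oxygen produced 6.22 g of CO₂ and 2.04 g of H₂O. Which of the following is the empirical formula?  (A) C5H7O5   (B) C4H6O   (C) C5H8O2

(C) C5H8O2

mol C = 6.22 g CO₂ ÷ 44.009 g/mol = 0.1413 mol
mol H = 2 × 2.04 g H₂O ÷ 18.015 g/mol = 0.2265 mol
mass O = 2.83 − (1.698 + 0.2283) = 0.9041 g → mol O = 0.9041 ÷ 15.999 = 0.05651 mol
Divide by the smallest (0.05651 mol): C 2.501, H 4.008, O 1.000
Multiplying each by 2 gives whole numbers: C 5.00, H 8.02, O 2.00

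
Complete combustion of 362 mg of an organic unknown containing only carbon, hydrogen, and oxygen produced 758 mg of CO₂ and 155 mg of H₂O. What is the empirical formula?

mol C = 0.758 g CO₂ ÷ 44.009 g/mol = 0.01722 mol
mol H = 2 × 0.155 g H₂O ÷ 18.015 g/mol = 0.01721 mol
mass O = 0.362 − (0.2069 + 0.01735) = 0.1378 g → mol O = 0.1378 ÷ 15.999 = 0.008612 mol
Divide by the smallest (0.008612 mol): C 2.000, H 1.998, O 1.000

C2H2O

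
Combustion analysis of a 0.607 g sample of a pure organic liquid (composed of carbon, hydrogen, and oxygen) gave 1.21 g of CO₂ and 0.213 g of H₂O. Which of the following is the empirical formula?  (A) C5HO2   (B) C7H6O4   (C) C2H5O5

(B) C7H6O4

mol C = 1.21 g CO₂ ÷ 44.009 g/mol = 0.02749 mol
mol H = 2 × 0.213 g H₂O ÷ 18.015 g/mol = 0.02365 mol
mass O = 0.607 − (0.3302 + 0.02384) = 0.2529 g → mol O = 0.2529 ÷ 15.999 = 0.01581 mol
Divide by the smallest (0.01581 mol): C 1.739, H 1.496, O 1.000
Multiplying each by 4 gives whole numbers: C 6.96, H 5.98, O 4.00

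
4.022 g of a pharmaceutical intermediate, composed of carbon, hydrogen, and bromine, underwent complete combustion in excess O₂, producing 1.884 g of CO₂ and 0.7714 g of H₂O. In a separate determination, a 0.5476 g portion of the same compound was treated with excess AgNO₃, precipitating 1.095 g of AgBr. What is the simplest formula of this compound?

CH2Br

mol C = 1.884 g CO₂ ÷ 44.009 g/mol = 0.042809 mol
mol H = 2 × 0.7714 g H₂O ÷ 18.015 g/mol = 0.085640 mol
From the AgBr data: mol Br per gram of compound = (1.095 ÷ 187.772) ÷ 0.5476 = 0.010649 mol/g, so in the 4.022 g combustion sample mol Br = 0.042831 mol
Divide by the smallest (0.042809 mol): C 1.000, H 2.000, Br 1.001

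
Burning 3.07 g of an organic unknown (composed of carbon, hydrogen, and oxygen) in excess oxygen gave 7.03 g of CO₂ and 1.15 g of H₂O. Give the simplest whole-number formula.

C5H4O2

mol C = 7.03 g CO₂ ÷ 44.009 g/mol = 0.1597 mol
mol H = 2 × 1.15 g H₂O ÷ 18.015 g/mol = 0.1277 mol
mass O = 3.07 − (1.919 + 0.1287) = 1.023 g → mol O = 1.023 ÷ 15.999 = 0.06392 mol
Divide by the smallest (0.06392 mol): C 2.499, H 1.997, O 1.000
Multiplying each by 2 gives whole numbers: C 5.00, H 3.99, O 2.00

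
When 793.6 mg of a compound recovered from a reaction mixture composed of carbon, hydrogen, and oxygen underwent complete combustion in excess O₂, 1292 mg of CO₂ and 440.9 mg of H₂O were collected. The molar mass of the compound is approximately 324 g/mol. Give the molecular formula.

mol C = 1.292 g CO₂ ÷ 44.009 g/mol = 0.029358 mol
mol H = 2 × 0.4409 g H₂O ÷ 18.015 g/mol = 0.048948 mol
mass O = 0.7936 − (0.35261 + 0.049340) = 0.39165 g → mol O = 0.39165 ÷ 15.999 = 0.024479 mol
Divide by the smallest (0.024479 mol): C 1.199, H 2.000, O 1.000
Multiplying each by 5 gives whole numbers: C 6.00, H 10.00, O 5.00
Empirical formula: C6H10O5
Empirical-formula mass = 162.14 g/mol; 324 ÷ 162.14 ≈ 2, so the molecular formula is C12H20O10.

C12H20O10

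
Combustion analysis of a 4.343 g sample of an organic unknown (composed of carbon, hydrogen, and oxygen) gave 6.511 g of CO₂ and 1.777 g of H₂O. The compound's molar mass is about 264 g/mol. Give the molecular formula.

C9H12O9

mol C = 6.511 g CO₂ ÷ 44.009 g/mol = 0.14795 mol
mol H = 2 × 1.777 g H₂O ÷ 18.015 g/mol = 0.19728 mol
mass O = 4.343 − (1.7770 + 0.19886) = 2.3672 g → mol O = 2.3672 ÷ 15.999 = 0.14796 mol
Divide by the smallest (0.14795 mol): C 1.000, H 1.333, O 1.000
Multiplying each by 3 gives whole numbers: C 3.00, H 4.00, O 3.00
Empirical formula: C3H4O3
Empirical-formula mass = 88.06 g/mol; 264 ÷ 88.06 ≈ 3, so the molecular formula is C9H12O9.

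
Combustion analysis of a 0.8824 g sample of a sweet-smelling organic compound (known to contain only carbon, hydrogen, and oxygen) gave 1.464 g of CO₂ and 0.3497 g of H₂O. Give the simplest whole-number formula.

C6H7O5

mol C = 1.464 g CO₂ ÷ 44.009 g/mol = 0.033266 mol
mol H = 2 × 0.3497 g H₂O ÷ 18.015 g/mol = 0.038823 mol
mass O = 0.8824 − (0.39956 + 0.039134) = 0.44371 g → mol O = 0.44371 ÷ 15.999 = 0.027734 mol
Divide by the smallest (0.027734 mol): C 1.199, H 1.400, O 1.000
Multiplying each by 5 gives whole numbers: C 6.00, H 7.00, O 5.00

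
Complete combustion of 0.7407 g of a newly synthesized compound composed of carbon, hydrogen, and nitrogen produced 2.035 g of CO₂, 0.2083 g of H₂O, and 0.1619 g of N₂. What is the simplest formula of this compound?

mol C = 2.035 g CO₂ ÷ 44.009 g/mol = 0.046241 mol
mol H = 2 × 0.2083 g H₂O ÷ 18.015 g/mol = 0.023125 mol
mol N = 2 × 0.1619 g N₂ ÷ 28.014 g/mol = 0.011559 mol
Divide by the smallest (0.011559 mol): C 4.001, H 2.001, N 1.000

C4H2N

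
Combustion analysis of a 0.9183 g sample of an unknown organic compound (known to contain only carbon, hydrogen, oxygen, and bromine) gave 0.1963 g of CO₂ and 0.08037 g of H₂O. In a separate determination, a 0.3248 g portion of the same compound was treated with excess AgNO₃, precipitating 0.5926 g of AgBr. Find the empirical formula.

mol C = 0.1963 g CO₂ ÷ 44.009 g/mol = 0.0044605 mol
mol H = 2 × 0.08037 g H₂O ÷ 18.015 g/mol = 0.0089226 mol
From the AgBr data: mol Br per gram of compound = (0.5926 ÷ 187.772) ÷ 0.3248 = 0.0097166 mol/g, so in the 0.9183 g combustion sample mol Br = 0.0089228 mol
mass O = 0.9183 − (0.053574 + 0.0089939 + 0.71296) = 0.14277 g → mol O = 0.14277 ÷ 15.999 = 0.0089235 mol
Divide by the smallest (0.0044605 mol): C 1.000, H 2.000, Br 2.000, O 2.001

CH2Br2O2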